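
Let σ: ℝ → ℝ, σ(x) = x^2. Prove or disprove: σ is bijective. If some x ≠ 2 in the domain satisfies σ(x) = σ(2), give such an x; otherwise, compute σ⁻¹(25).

σ(2) = 4 = (−2)^2 = σ(−2) (since 2 is even), with 2 ≠ −2. So σ is not injective, hence not bijective.
For the follow-up, such an x exists: taking x = −2 ∈ ℝ gives σ(−2) = 4 = σ(2) with −2 ≠ 2.

-2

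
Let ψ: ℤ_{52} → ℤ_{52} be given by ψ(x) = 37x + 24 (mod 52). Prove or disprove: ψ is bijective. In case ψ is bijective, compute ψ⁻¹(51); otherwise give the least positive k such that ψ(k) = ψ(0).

19

Suppose ψ(x_1) = ψ(x_2) in ℤ_{52}. Then 37x_1 + 24 ≡ 37x_2 + 24 (mod 52), thus 37(x_1 − x_2) ≡ 0 (mod 52).
Since gcd(37, 52) = 1, 37 is invertible modulo 52, thus x_1 − x_2 ≡ 0 (mod 52), i.e. x_1 = x_2.
We now compute 37⁻¹ mod 52 explicitly. Euclid's algorithm: 52 = 1·37 + 15, 37 = 2·15 + 7, 15 = 2·7 + 1; back-substituting gives 1 = 45·37 − 32·52, so 37⁻¹ ≡ 45 (mod 52).
For any y ∈ ℤ_{52}, x = 45(y − 24) mod 52 satisfies ψ(x) = 37·45(y − 24) + 24 ≡ y (since 37·45 ≡ 1 mod 52). So every y has a preimage.
Thus ψ is bijective.
Since ψ is bijective, we compute ψ⁻¹(51): solve 37x + 24 ≡ 51 (mod 52), i.e. 37x ≡ 27 (mod 52).
Multiplying by 37⁻¹ = 45 gives x ≡ 45·27 = 1215 = 23·52 + 19 ≡ 19 (mod 52).
Check: ψ(19) = 37·19 + 24 = 727 = 13·52 + 51 ≡ 51 (mod 52).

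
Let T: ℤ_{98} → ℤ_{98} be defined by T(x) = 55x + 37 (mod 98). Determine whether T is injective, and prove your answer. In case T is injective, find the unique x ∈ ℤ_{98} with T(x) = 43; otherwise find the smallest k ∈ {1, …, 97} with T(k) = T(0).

50

Recall that injectivity means: for all a, b in the domain, T(a) = T(b) implies a = b.
If T(a) = T(b), then 55a ≡ 55b (mod 98). Because gcd(55, 98) = 1, we may cancel 55 to get a ≡ b (mod 98).
Therefore T is injective.
We now compute 55⁻¹ mod 98 explicitly. Euclid's algorithm: 98 = 1·55 + 43, 55 = 1·43 + 12, 43 = 3·12 + 7, 12 = 1·7 + 5, 7 = 1·5 + 2, 5 = 2·2 + 1; back-substituting gives 1 = 41·55 − 23·98, so 55⁻¹ ≡ 41 (mod 98).
Since T is injective, we find T⁻¹(43): we need 55x ≡ 43 − 37 ≡ 6 (mod 98). Using 55⁻¹ = 41: x ≡ 41·6 = 246 = 2·98 + 50, so x = 50.
Check: T(50) = 55·50 + 37 = 2787 = 28·98 + 43 ≡ 43 (mod 98).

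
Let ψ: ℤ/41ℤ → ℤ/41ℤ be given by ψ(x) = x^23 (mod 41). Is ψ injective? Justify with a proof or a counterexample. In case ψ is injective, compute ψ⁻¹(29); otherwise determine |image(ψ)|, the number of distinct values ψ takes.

19

Since 41 is prime, the nonzero elements of ℤ/41ℤ form a cyclic group of order 40.
As gcd(23, 40) = 1, raising to the 23rd power is a bijection on this group: if a^23 ≡ b^23 then (ab^{−1})^23 = 1, and the only element of order dividing gcd(23, 40) = 1 is 1, so a = b.
With ψ(0) = 0 this makes ψ injective on all of ℤ/41ℤ, hence bijective (finite equal-size domain and codomain). In particular ψ is injective.
Since ψ is injective, we find the preimage of 29. The inverse of x ↦ x^23 on (ℤ/41ℤ)^× is x ↦ x^7, because 23·7 = 161 = 4·40 + 1 ≡ 1 (mod 40) and x^{40} = 1 for x ≠ 0 (Fermat). So ψ⁻¹(29) = 29^7 mod 41.
Repeated squaring mod 41: 29^1 ≡ 29, 29^2 ≡ 29² = 841 ≡ 21, 29^4 ≡ 21² = 441 ≡ 31. Since 7 = 4 + 2 + 1, 29^7 ≡ 31·21·29: 31·21 = 651 ≡ 36, then 36·29 = 1044 ≡ 19. So 29^7 ≡ 19 (mod 41).
Hence ψ⁻¹(29) = 19.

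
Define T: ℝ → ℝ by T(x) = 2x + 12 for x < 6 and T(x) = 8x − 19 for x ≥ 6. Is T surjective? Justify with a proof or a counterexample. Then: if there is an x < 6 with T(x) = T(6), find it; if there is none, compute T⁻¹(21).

9/2

Both pieces are strictly increasing (slopes 2 and 8), so each is injective on its own interval.
The left piece maps (−∞, 6) onto (−∞, 24); the right piece maps [6, ∞) onto [29, ∞).
The union (−∞, 24) ∪ [29, ∞) omits the interval between 24 and 29; in particular 24 has no preimage. So T is not surjective.
Because the two images are disjoint, no x < 6 has T(x) = T(6), so we compute T⁻¹(21): 21 lies in (−∞, 24), so solve 2x + 12 = 21: x = (21 − 12)/2 = 9/2.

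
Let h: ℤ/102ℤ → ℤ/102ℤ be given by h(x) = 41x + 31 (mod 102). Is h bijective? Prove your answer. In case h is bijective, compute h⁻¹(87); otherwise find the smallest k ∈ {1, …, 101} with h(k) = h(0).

Recall: h is injective if h(s) = h(t) implies s = t.
Suppose h(s) = h(t) in ℤ/102ℤ. Then 41s + 31 ≡ 41t + 31 (mod 102), so 41(s − t) ≡ 0 (mod 102).
Since gcd(41, 102) = 1, 41 is invertible modulo 102, so s − t ≡ 0 (mod 102), i.e. s = t.
We now compute 41⁻¹ mod 102 explicitly. Euclid's algorithm: 102 = 2·41 + 20, 41 = 2·20 + 1; back-substituting gives 1 = 5·41 − 2·102, so 41⁻¹ ≡ 5 (mod 102).
Then y ↦ 5(y − 31) is a two-sided inverse to h, so every y ∈ ℤ/102ℤ has a preimage.
Therefore h is bijective.
Since h is bijective, we compute h⁻¹(87): solve 41x + 31 ≡ 87 (mod 102), i.e. 41x ≡ 56 (mod 102).
Multiplying by 41⁻¹ = 5 gives x ≡ 5·56 = 280 = 2·102 + 76 ≡ 76 (mod 102).
Check: h(76) = 41·76 + 31 = 3147 = 30·102 + 87 ≡ 87 (mod 102).

76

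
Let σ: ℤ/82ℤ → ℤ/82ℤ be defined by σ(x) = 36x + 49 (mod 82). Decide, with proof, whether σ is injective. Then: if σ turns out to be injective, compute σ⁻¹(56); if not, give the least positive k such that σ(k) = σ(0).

41

Recall: injectivity means: for all a, b in the domain, σ(a) = σ(b) implies a = b.
We have gcd(36, 82) = 2 > 1. Taking a = 0 and b = 41: σ(0) = 49 and σ(41) = 36·41 + 49 = 1525 ≡ 49 (mod 82).
So σ(0) = σ(41) while 0 ≠ 41, hence σ is not injective.
Since σ is not injective, we find the least positive k with σ(k) = σ(0): this means 36k ≡ 0 (mod 82), i.e. 82 ∣ 36k. Since gcd(36, 82) = 2, dividing through by 2 this holds exactly when 41 ∣ 18k, and as gcd(18, 41) = 1, exactly when 41 ∣ k.
The smallest positive such k is 41.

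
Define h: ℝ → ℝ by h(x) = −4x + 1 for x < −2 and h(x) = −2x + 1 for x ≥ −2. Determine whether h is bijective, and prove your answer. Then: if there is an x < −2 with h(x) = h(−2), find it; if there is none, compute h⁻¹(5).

-2

Both pieces are strictly decreasing (slopes −4 and −2), so each is injective on its own interval.
The left piece maps (−∞, −2) onto (9, ∞); the right piece maps [−2, ∞) onto (−∞, 5].
The images leave a gap (9 has no preimage), so h is not surjective, hence not bijective.
Because the two images are disjoint, no x < −2 has h(x) = h(−2), so we compute h⁻¹(5): 5 lies in (−∞, 5], so solve −2x + 1 = 5: x = (5 − 1)/(−2) = −2.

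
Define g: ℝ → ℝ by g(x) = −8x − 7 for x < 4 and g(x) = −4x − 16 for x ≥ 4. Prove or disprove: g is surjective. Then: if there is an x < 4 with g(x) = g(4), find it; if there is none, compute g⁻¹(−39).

Both pieces are strictly decreasing (slopes −8 and −4), so each is injective on its own interval.
The left piece maps (−∞, 4) onto (−39, ∞); the right piece maps [4, ∞) onto (−∞, −32].
The union (−39, ∞) ∪ (−∞, −32] covers ℝ, so g is surjective.
For the follow-up: the images overlap, so an x < 4 with g(x) = g(4) exists. g(4) = −32; solving −8x − 7 = −32 for x < 4 gives x = (−32 + 7)/(−8) = 25/8.

25/8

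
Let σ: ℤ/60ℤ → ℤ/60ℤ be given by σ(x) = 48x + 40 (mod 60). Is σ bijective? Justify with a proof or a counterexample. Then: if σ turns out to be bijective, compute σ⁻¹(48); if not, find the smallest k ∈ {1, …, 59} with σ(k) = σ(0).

5

We have gcd(48, 60) = 12 > 1. Taking x_1 = 0 and x_2 = 5: σ(0) = 40 and σ(5) = 48·5 + 40 = 280 ≡ 40 (mod 60).
So σ(0) = σ(5) while 0 ≠ 5, therefore σ is not injective, hence not bijective.
Since σ is not bijective, we find the least positive k with σ(k) = σ(0): this means 48k ≡ 0 (mod 60), i.e. 60 ∣ 48k. Since gcd(48, 60) = 12, dividing through by 12 this holds exactly when 5 ∣ 4k, and as gcd(4, 5) = 1, exactly when 5 ∣ k.
The smallest positive such k is 5.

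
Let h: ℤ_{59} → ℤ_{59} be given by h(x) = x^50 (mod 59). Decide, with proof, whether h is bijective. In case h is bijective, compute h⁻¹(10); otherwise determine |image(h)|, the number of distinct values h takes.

h(29): Repeated squaring mod 59: 29^1 ≡ 29, 29^2 ≡ 29² = 841 ≡ 15, 29^4 ≡ 15² = 225 ≡ 48, 29^8 ≡ 48² = 2304 ≡ 3, 29^16 ≡ 3² = 9, 29^32 ≡ 9² = 81 ≡ 22. Since 50 = 32 + 16 + 2, 29^50 ≡ 22·9·15: 22·9 = 198 ≡ 21, then 21·15 = 315 ≡ 20. So 29^50 ≡ 20 (mod 59).
h(30): Repeated squaring mod 59: 30^1 ≡ 30, 30^2 ≡ 30² = 900 ≡ 15, 30^4 ≡ 15² = 225 ≡ 48, 30^8 ≡ 48² = 2304 ≡ 3, 30^16 ≡ 3² = 9, 30^32 ≡ 9² = 81 ≡ 22. Since 50 = 32 + 16 + 2, 30^50 ≡ 22·9·15: 22·9 = 198 ≡ 21, then 21·15 = 315 ≡ 20. So 30^50 ≡ 20 (mod 59).
So h(29) = h(30) = 20 while 29 ≠ 30, therefore h is not injective, hence not bijective.
Since h is not bijective, we determine |image(h)|. Computing x^50 mod 59 for each x (by repeated squaring, reducing mod 59 at every step), the values h(0), h(1), …, h(58) are: 0, 1, 3, 5, 9, 21, 15, 57, 27, 25, 4, 51, 45, 26, 53, 46, 22, 29, 16, 36, 12, 49, 35, 48, 17, 28, 19, 7, 41, 20, 20, 41, 7, 19, 28, 17, 48, 35, 49, 12, 36, 16, 29, 22, 46, 53, 26, 45, 51, 4, 25, 27, 57, 15, 21, 9, 5, 3, 1.
The distinct values are {0, 1, 3, 4, 5, 7, 9, 12, 15, 16, 17, 19, 20, 21, 22, 25, 26, 27, 28, 29, 35, 36, 41, 45, 46, 48, 49, 51, 53, 57}; there are 30 of them.

30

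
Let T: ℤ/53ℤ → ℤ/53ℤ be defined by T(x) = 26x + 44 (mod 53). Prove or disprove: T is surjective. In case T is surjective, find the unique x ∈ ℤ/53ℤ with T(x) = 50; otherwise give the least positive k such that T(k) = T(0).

Recall that surjectivity means every element of the codomain has a preimage under T.
Since gcd(26, 53) = 1, 26 is invertible modulo 53. Euclid's algorithm: 53 = 2·26 + 1; back-substituting gives 1 = 51·26 − 25·53, so 26⁻¹ ≡ 51 (mod 53).
For any y ∈ ℤ/53ℤ, x = 51(y − 44) mod 53 satisfies T(x) = 26·51(y − 44) + 44 ≡ y (since 26·51 ≡ 1 mod 53). So every y has a preimage.
Hence T is surjective.
Since T is surjective, we find T⁻¹(50): we need 26x ≡ 50 − 44 ≡ 6 (mod 53). Using 26⁻¹ = 51: x ≡ 51·6 = 306 = 5·53 + 41, so x = 41.
Check: T(41) = 26·41 + 44 = 1110 = 20·53 + 50 ≡ 50 (mod 53).

41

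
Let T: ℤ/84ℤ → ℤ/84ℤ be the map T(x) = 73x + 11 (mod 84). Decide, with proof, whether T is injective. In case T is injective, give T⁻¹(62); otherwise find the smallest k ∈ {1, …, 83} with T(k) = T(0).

3

Suppose T(a) = T(b) in ℤ/84ℤ. Then 73a + 11 ≡ 73b + 11 (mod 84), hence 73(a − b) ≡ 0 (mod 84).
Since gcd(73, 84) = 1, 73 is invertible modulo 84, thus a − b ≡ 0 (mod 84), i.e. a = b.
Hence T is injective.
We now compute 73⁻¹ mod 84 explicitly. Euclid's algorithm: 84 = 1·73 + 11, 73 = 6·11 + 7, 11 = 1·7 + 4, 7 = 1·4 + 3, 4 = 1·3 + 1; back-substituting gives 1 = 61·73 − 53·84, so 73⁻¹ ≡ 61 (mod 84).
Since T is injective, we compute T⁻¹(62): solve 73x + 11 ≡ 62 (mod 84), i.e. 73x ≡ 51 (mod 84).
Multiplying by 73⁻¹ = 61 gives x ≡ 61·51 = 3111 = 37·84 + 3 ≡ 3 (mod 84).
Check: T(3) = 73·3 + 11 = 230 = 2·84 + 62 ≡ 62 (mod 84).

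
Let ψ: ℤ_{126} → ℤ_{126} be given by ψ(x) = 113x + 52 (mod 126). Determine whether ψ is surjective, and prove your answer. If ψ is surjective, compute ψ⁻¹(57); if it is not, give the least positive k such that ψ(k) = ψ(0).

19

Since gcd(113, 126) = 1, 113 is invertible modulo 126. Euclid's algorithm: 126 = 1·113 + 13, 113 = 8·13 + 9, 13 = 1·9 + 4, 9 = 2·4 + 1; back-substituting gives 1 = 29·113 − 26·126, so 113⁻¹ ≡ 29 (mod 126).
For any y ∈ ℤ_{126}, x = 29(y − 52) mod 126 satisfies ψ(x) = 113·29(y − 52) + 52 ≡ y (since 113·29 ≡ 1 mod 126). So every y has a preimage.
Hence ψ is surjective.
Since ψ is surjective, we find ψ⁻¹(57): we need 113x ≡ 57 − 52 ≡ 5 (mod 126). Using 113⁻¹ = 29: x ≡ 29·5 = 145 = 1·126 + 19, so x = 19.
Check: ψ(19) = 113·19 + 52 = 2199 = 17·126 + 57 ≡ 57 (mod 126).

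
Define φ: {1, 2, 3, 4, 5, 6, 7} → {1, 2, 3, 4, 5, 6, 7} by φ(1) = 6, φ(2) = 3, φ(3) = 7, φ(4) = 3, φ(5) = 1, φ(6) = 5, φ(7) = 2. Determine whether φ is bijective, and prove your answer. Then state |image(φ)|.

φ(2) = 3 = φ(4) with 2 ≠ 4, so φ is not injective, hence not bijective.
The image of φ is {1, 2, 3, 5, 6, 7}, which has 6 elements.

6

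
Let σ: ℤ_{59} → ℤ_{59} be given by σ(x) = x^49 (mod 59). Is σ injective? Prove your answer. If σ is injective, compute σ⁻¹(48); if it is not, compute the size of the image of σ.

12

Since 59 is prime, the nonzero elements of ℤ_{59} form a cyclic group of order 58.
As gcd(49, 58) = 1, raising to the 49th power is a bijection on this group: if s^49 ≡ t^49 then (st^{−1})^49 = 1, and the only element of order dividing gcd(49, 58) = 1 is 1, so s = t.
With σ(0) = 0 this makes σ injective on all of ℤ_{59}, hence bijective (finite equal-size domain and codomain). In particular σ is injective.
Since σ is injective, we find the preimage of 48. The inverse of x ↦ x^49 on (ℤ_{59})^× is x ↦ x^45, because 49·45 = 2205 = 38·58 + 1 ≡ 1 (mod 58) and x^{58} = 1 for x ≠ 0 (Fermat). So σ⁻¹(48) = 48^45 mod 59.
Repeated squaring mod 59: 48^1 ≡ 48, 48^2 ≡ 48² = 2304 ≡ 3, 48^4 ≡ 3² = 9, 48^8 ≡ 9² = 81 ≡ 22, 48^16 ≡ 22² = 484 ≡ 12, 48^32 ≡ 12² = 144 ≡ 26. Since 45 = 32 + 8 + 4 + 1, 48^45 ≡ 26·22·9·48: 26·22 = 572 ≡ 41, then 41·9 = 369 ≡ 15, then 15·48 = 720 ≡ 12. So 48^45 ≡ 12 (mod 59).
Hence σ⁻¹(48) = 12.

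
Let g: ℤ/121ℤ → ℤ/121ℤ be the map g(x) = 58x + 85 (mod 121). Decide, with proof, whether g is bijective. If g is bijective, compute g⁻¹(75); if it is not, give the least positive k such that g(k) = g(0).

4

If g(u) = g(v), then 58u ≡ 58v (mod 121). Because gcd(58, 121) = 1, we may cancel 58 to get u ≡ v (mod 121).
We now compute 58⁻¹ mod 121 explicitly. Euclid's algorithm: 121 = 2·58 + 5, 58 = 11·5 + 3, 5 = 1·3 + 2, 3 = 1·2 + 1; back-substituting gives 1 = 48·58 − 23·121, so 58⁻¹ ≡ 48 (mod 121).
For any y ∈ ℤ/121ℤ, x = 48(y − 85) mod 121 satisfies g(x) = 58·48(y − 85) + 85 ≡ y (since 58·48 ≡ 1 mod 121). So every y has a preimage.
So g is bijective.
Since g is bijective, we find g⁻¹(75): we need 58x ≡ 75 − 85 ≡ 111 (mod 121). Using 58⁻¹ = 48: x ≡ 48·111 = 5328 = 44·121 + 4, so x = 4.
Check: g(4) = 58·4 + 85 = 317 = 2·121 + 75 ≡ 75 (mod 121).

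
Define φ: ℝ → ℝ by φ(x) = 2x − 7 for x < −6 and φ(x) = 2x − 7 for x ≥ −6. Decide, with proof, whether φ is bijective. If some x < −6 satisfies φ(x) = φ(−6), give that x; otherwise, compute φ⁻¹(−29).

Both pieces are strictly increasing (slopes 2 and 2), so each is injective on its own interval.
The left piece maps (−∞, −6) onto (−∞, −19); the right piece maps [−6, ∞) onto [−19, ∞).
Since −19 = −19, the images partition ℝ: φ is injective and surjective, hence bijective.
Because the two images are disjoint, no x < −6 has φ(x) = φ(−6), so we compute φ⁻¹(−29): −29 lies in (−∞, −19), so solve 2x − 7 = −29: x = (−29 + 7)/2 = −11.

-11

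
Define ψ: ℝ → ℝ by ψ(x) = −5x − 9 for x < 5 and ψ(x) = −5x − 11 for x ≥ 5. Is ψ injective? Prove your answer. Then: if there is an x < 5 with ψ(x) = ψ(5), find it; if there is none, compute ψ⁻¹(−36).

Both pieces are strictly decreasing (slopes −5 and −5), so each is injective on its own interval.
The left piece maps (−∞, 5) onto (−34, ∞); the right piece maps [5, ∞) onto (−∞, −36].
These images are disjoint, so no value is attained by both pieces. So ψ is injective.
Because the two images are disjoint, no x < 5 has ψ(x) = ψ(5), so we compute ψ⁻¹(−36): −36 lies in (−∞, −36], so solve −5x − 11 = −36: x = (−36 + 11)/(−5) = 5.

5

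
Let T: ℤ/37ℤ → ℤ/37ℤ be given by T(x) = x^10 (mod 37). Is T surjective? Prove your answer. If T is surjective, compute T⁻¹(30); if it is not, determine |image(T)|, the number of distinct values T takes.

19

T(18): Repeated squaring mod 37: 18^1 ≡ 18, 18^2 ≡ 18² = 324 ≡ 28, 18^4 ≡ 28² = 784 ≡ 7, 18^8 ≡ 7² = 49 ≡ 12. Since 10 = 8 + 2, 18^10 ≡ 12·28: 12·28 = 336 ≡ 3. So 18^10 ≡ 3 (mod 37).
T(19): Repeated squaring mod 37: 19^1 ≡ 19, 19^2 ≡ 19² = 361 ≡ 28, 19^4 ≡ 28² = 784 ≡ 7, 19^8 ≡ 7² = 49 ≡ 12. Since 10 = 8 + 2, 19^10 ≡ 12·28: 12·28 = 336 ≡ 3. So 19^10 ≡ 3 (mod 37).
So T(18) = T(19) = 3 while 18 ≠ 19, thus T is not injective.
A non-injective map from the 37-element set ℤ/37ℤ to itself takes at most 36 distinct values, so it cannot be surjective. Thus T is not surjective.
Since T is not surjective, we determine |image(T)|. Computing x^10 mod 37 for each x (by repeated squaring, reducing mod 37 at every step), the values T(0), T(1), …, T(36) are: 0, 1, 25, 34, 33, 30, 36, 7, 11, 9, 10, 26, 12, 4, 27, 21, 16, 28, 3, 3, 28, 16, 21, 27, 4, 12, 26, 10, 9, 11, 7, 36, 30, 33, 34, 25, 1.
The distinct values are {0, 1, 3, 4, 7, 9, 10, 11, 12, 16, 21, 25, 26, 27, 28, 30, 33, 34, 36}; there are 19 of them.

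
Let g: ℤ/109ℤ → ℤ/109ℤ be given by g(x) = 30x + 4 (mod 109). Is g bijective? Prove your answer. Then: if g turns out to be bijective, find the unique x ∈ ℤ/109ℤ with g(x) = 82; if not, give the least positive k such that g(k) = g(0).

If g(x_1) = g(x_2), then 30x_1 ≡ 30x_2 (mod 109). Because gcd(30, 109) = 1, we may cancel 30 to get x_1 ≡ x_2 (mod 109).
We now compute 30⁻¹ mod 109 explicitly. Euclid's algorithm: 109 = 3·30 + 19, 30 = 1·19 + 11, 19 = 1·11 + 8, 11 = 1·8 + 3, 8 = 2·3 + 2, 3 = 1·2 + 1; back-substituting gives 1 = 40·30 − 11·109, so 30⁻¹ ≡ 40 (mod 109).
For any y ∈ ℤ/109ℤ, x = 40(y − 4) mod 109 satisfies g(x) = 30·40(y − 4) + 4 ≡ y (since 30·40 ≡ 1 mod 109). So every y has a preimage.
Hence g is bijective.
Since g is bijective, we compute g⁻¹(82): solve 30x + 4 ≡ 82 (mod 109), i.e. 30x ≡ 78 (mod 109).
Multiplying by 30⁻¹ = 40 gives x ≡ 40·78 = 3120 = 28·109 + 68 ≡ 68 (mod 109).
Check: g(68) = 30·68 + 4 = 2044 = 18·109 + 82 ≡ 82 (mod 109).

68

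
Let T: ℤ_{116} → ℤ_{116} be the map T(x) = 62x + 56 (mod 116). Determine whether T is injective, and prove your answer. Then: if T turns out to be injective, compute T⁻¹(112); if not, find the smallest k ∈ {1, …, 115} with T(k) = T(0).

58

Recall that T is injective if T(x_1) = T(x_2) implies x_1 = x_2.
We have gcd(62, 116) = 2 > 1. Taking x_1 = 0 and x_2 = 58: T(0) = 56 and T(58) = 62·58 + 56 = 3652 ≡ 56 (mod 116).
So T(0) = T(58) while 0 ≠ 58, therefore T is not injective.
Since T is not injective, we find the least positive k with T(k) = T(0): this means 62k ≡ 0 (mod 116), i.e. 116 ∣ 62k. Since gcd(62, 116) = 2, dividing through by 2 this holds exactly when 58 ∣ 31k, and as gcd(31, 58) = 1, exactly when 58 ∣ k.
The smallest positive such k is 58.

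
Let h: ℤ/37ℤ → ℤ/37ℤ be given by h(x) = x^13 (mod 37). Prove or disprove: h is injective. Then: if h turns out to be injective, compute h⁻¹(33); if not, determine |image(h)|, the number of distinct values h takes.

Since 37 is prime, the nonzero elements of ℤ/37ℤ form a cyclic group of order 36.
As gcd(13, 36) = 1, raising to the 13th power is a bijection on this group: if u^13 ≡ v^13 then (uv^{−1})^13 = 1, and the only element of order dividing gcd(13, 36) = 1 is 1, so u = v.
With h(0) = 0 this makes h injective on all of ℤ/37ℤ, hence bijective (finite equal-size domain and codomain). In particular h is injective.
Since h is injective, we find the preimage of 33. The inverse of x ↦ x^13 on (ℤ/37ℤ)^× is x ↦ x^25, because 13·25 = 325 = 9·36 + 1 ≡ 1 (mod 36) and x^{36} = 1 for x ≠ 0 (Fermat). So h⁻¹(33) = 33^25 mod 37.
Repeated squaring mod 37: 33^1 ≡ 33, 33^2 ≡ 33² = 1089 ≡ 16, 33^4 ≡ 16² = 256 ≡ 34, 33^8 ≡ 34² = 1156 ≡ 9, 33^16 ≡ 9² = 81 ≡ 7. Since 25 = 16 + 8 + 1, 33^25 ≡ 7·9·33: 7·9 = 63 ≡ 26, then 26·33 = 858 ≡ 7. So 33^25 ≡ 7 (mod 37).
Hence h⁻¹(33) = 7.

7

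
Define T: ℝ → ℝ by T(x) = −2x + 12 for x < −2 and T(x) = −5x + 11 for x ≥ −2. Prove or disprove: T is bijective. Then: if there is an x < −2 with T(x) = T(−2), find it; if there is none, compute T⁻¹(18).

-9/2

Both pieces are strictly decreasing (slopes −2 and −5), so each is injective on its own interval.
The left piece maps (−∞, −2) onto (16, ∞); the right piece maps [−2, ∞) onto (−∞, 21].
These images overlap. In particular T(−2) = 21 (right piece), and solving −2x + 12 = 21 on the left piece gives x = −9/2 < −2.
So T(−9/2) = T(−2) with −9/2 ≠ −2, and T is not injective, hence not bijective. This x = −9/2 is the requested value below −2.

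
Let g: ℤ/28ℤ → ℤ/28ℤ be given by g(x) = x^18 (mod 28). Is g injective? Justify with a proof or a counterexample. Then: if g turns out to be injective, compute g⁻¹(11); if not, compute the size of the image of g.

4

g(1) = 1^18 = 1.
g(3): Repeated squaring mod 28: 3^1 ≡ 3, 3^2 ≡ 3² = 9, 3^4 ≡ 9² = 81 ≡ 25, 3^8 ≡ 25² = 625 ≡ 9, 3^16 ≡ 9² = 81 ≡ 25. Since 18 = 16 + 2, 3^18 ≡ 25·9: 25·9 = 225 ≡ 1. So 3^18 ≡ 1 (mod 28).
So g(1) = g(3) = 1 while 1 ≠ 3, so g is not injective.
Since g is not injective, we determine |image(g)|. Computing x^18 mod 28 for each x (by repeated squaring, reducing mod 28 at every step), the values g(0), g(1), …, g(27) are: 0, 1, 8, 1, 8, 1, 8, 21, 8, 1, 8, 1, 8, 1, 0, 1, 8, 1, 8, 1, 8, 21, 8, 1, 8, 1, 8, 1.
The distinct values are {0, 1, 8, 21}; there are 4 of them.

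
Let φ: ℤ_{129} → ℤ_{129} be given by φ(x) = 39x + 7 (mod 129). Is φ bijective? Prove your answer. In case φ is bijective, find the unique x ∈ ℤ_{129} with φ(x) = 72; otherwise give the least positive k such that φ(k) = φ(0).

43

We have gcd(39, 129) = 3 > 1. Taking x_1 = 0 and x_2 = 43: φ(0) = 7 and φ(43) = 39·43 + 7 = 1684 ≡ 7 (mod 129).
So φ(0) = φ(43) while 0 ≠ 43, hence φ is not injective, hence not bijective.
Since φ is not bijective, we find the least positive k with φ(k) = φ(0): this means 39k ≡ 0 (mod 129), i.e. 129 ∣ 39k. Since gcd(39, 129) = 3, dividing through by 3 this holds exactly when 43 ∣ 13k, and as gcd(13, 43) = 1, exactly when 43 ∣ k.
The smallest positive such k is 43.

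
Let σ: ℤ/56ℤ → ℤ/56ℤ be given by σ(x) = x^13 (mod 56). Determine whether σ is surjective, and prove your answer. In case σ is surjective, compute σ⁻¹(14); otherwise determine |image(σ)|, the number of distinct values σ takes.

σ(0) = 0^13 = 0.
σ(14): Repeated squaring mod 56: 14^1 ≡ 14, 14^2 ≡ 14² = 196 ≡ 28, 14^4 ≡ 28² = 784 ≡ 0, 14^8 ≡ 0² = 0. Since 13 = 8 + 4 + 1, 14^13 ≡ 0·0·14: 0·0 = 0, then 0·14 = 0. So 14^13 ≡ 0 (mod 56).
So σ(0) = σ(14) = 0 while 0 ≠ 14, so σ is not injective.
A non-injective map from the 56-element set ℤ/56ℤ to itself takes at most 55 distinct values, so it cannot be surjective. Hence σ is not surjective.
Since σ is not surjective, we determine |image(σ)|. Computing x^13 mod 56 for each x (by repeated squaring, reducing mod 56 at every step), the values σ(0), σ(1), …, σ(55) are: 0, 1, 16, 3, 32, 5, 48, 7, 8, 9, 24, 11, 40, 13, 0, 15, 16, 17, 32, 19, 48, 21, 8, 23, 24, 25, 40, 27, 0, 29, 16, 31, 32, 33, 48, 35, 8, 37, 24, 39, 40, 41, 0, 43, 16, 45, 32, 47, 48, 49, 8, 51, 24, 53, 40, 55.
The distinct values are {0, 1, 3, 5, 7, 8, 9, 11, 13, 15, 16, 17, 19, 21, 23, 24, 25, 27, 29, 31, 32, 33, 35, 37, 39, 40, 41, 43, 45, 47, 48, 49, 51, 53, 55}; there are 35 of them.

35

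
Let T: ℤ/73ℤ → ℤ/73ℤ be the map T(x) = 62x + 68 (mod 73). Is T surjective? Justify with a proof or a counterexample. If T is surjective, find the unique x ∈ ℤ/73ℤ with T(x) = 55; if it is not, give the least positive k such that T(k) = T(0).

41

Since gcd(62, 73) = 1, 62 is invertible modulo 73. Euclid's algorithm: 73 = 1·62 + 11, 62 = 5·11 + 7, 11 = 1·7 + 4, 7 = 1·4 + 3, 4 = 1·3 + 1; back-substituting gives 1 = 53·62 − 45·73, so 62⁻¹ ≡ 53 (mod 73).
For any y ∈ ℤ/73ℤ, x = 53(y − 68) mod 73 satisfies T(x) = 62·53(y − 68) + 68 ≡ y (since 62·53 ≡ 1 mod 73). So every y has a preimage.
Thus T is surjective.
Since T is surjective, we find T⁻¹(55): we need 62x ≡ 55 − 68 ≡ 60 (mod 73). Using 62⁻¹ = 53: x ≡ 53·60 = 3180 = 43·73 + 41, so x = 41.
Check: T(41) = 62·41 + 68 = 2610 = 35·73 + 55 ≡ 55 (mod 73).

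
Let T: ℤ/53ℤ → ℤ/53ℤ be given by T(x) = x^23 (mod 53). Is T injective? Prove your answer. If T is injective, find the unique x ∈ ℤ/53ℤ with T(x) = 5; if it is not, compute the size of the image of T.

Since 53 is prime, the nonzero elements of ℤ/53ℤ form a cyclic group of order 52.
As gcd(23, 52) = 1, raising to the 23rd power is a bijection on this group: if s^23 ≡ t^23 then (st^{−1})^23 = 1, and the only element of order dividing gcd(23, 52) = 1 is 1, so s = t.
With T(0) = 0 this makes T injective on all of ℤ/53ℤ, hence bijective (finite equal-size domain and codomain). In particular T is injective.
Since T is injective, we find the preimage of 5. The inverse of x ↦ x^23 on (ℤ/53ℤ)^× is x ↦ x^43, because 23·43 = 989 = 19·52 + 1 ≡ 1 (mod 52) and x^{52} = 1 for x ≠ 0 (Fermat). So T⁻¹(5) = 5^43 mod 53.
Repeated squaring mod 53: 5^1 ≡ 5, 5^2 ≡ 5² = 25, 5^4 ≡ 25² = 625 ≡ 42, 5^8 ≡ 42² = 1764 ≡ 15, 5^16 ≡ 15² = 225 ≡ 13, 5^32 ≡ 13² = 169 ≡ 10. Since 43 = 32 + 8 + 2 + 1, 5^43 ≡ 10·15·25·5: 10·15 = 150 ≡ 44, then 44·25 = 1100 ≡ 40, then 40·5 = 200 ≡ 41. So 5^43 ≡ 41 (mod 53).
Hence T⁻¹(5) = 41.

41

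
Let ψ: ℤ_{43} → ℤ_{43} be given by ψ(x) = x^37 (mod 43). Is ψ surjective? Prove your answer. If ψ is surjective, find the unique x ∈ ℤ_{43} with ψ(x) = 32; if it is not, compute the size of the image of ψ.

22

Since 43 is prime, the nonzero elements of ℤ_{43} form a cyclic group of order 42.
As gcd(37, 42) = 1, raising to the 37th power is a bijection on this group: if x_1^37 ≡ x_2^37 then (x_1x_2^{−1})^37 = 1, and the only element of order dividing gcd(37, 42) = 1 is 1, so x_1 = x_2.
With ψ(0) = 0 this makes ψ injective on all of ℤ_{43}, hence bijective (finite equal-size domain and codomain). In particular ψ is surjective.
Since ψ is surjective, we find the preimage of 32. The inverse of x ↦ x^37 on (ℤ_{43})^× is x ↦ x^25, because 37·25 = 925 = 22·42 + 1 ≡ 1 (mod 42) and x^{42} = 1 for x ≠ 0 (Fermat). So ψ⁻¹(32) = 32^25 mod 43.
Repeated squaring mod 43: 32^1 ≡ 32, 32^2 ≡ 32² = 1024 ≡ 35, 32^4 ≡ 35² = 1225 ≡ 21, 32^8 ≡ 21² = 441 ≡ 11, 32^16 ≡ 11² = 121 ≡ 35. Since 25 = 16 + 8 + 1, 32^25 ≡ 35·11·32: 35·11 = 385 ≡ 41, then 41·32 = 1312 ≡ 22. So 32^25 ≡ 22 (mod 43).
Hence ψ⁻¹(32) = 22.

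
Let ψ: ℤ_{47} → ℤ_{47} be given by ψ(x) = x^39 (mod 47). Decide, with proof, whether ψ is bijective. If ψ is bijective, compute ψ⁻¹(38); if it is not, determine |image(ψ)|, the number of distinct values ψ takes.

20

Since 47 is prime, the nonzero elements of ℤ_{47} form a cyclic group of order 46.
As gcd(39, 46) = 1, raising to the 39th power is a bijection on this group: if a^39 ≡ b^39 then (ab^{−1})^39 = 1, and the only element of order dividing gcd(39, 46) = 1 is 1, so a = b.
With ψ(0) = 0 this makes ψ injective on all of ℤ_{47}, hence bijective (finite equal-size domain and codomain). In particular ψ is bijective.
Since ψ is bijective, we find the preimage of 38. The inverse of x ↦ x^39 on (ℤ_{47})^× is x ↦ x^13, because 39·13 = 507 = 11·46 + 1 ≡ 1 (mod 46) and x^{46} = 1 for x ≠ 0 (Fermat). So ψ⁻¹(38) = 38^13 mod 47.
Repeated squaring mod 47: 38^1 ≡ 38, 38^2 ≡ 38² = 1444 ≡ 34, 38^4 ≡ 34² = 1156 ≡ 28, 38^8 ≡ 28² = 784 ≡ 32. Since 13 = 8 + 4 + 1, 38^13 ≡ 32·28·38: 32·28 = 896 ≡ 3, then 3·38 = 114 ≡ 20. So 38^13 ≡ 20 (mod 47).
Hence ψ⁻¹(38) = 20.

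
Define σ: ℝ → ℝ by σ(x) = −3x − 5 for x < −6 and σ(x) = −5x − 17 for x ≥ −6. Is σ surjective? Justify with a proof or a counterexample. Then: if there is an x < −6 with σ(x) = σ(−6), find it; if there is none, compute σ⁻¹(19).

Both pieces are strictly decreasing (slopes −3 and −5), so each is injective on its own interval.
The left piece maps (−∞, −6) onto (13, ∞); the right piece maps [−6, ∞) onto (−∞, 13].
These images together cover ℝ, so σ is surjective.
Because the two images are disjoint, no x < −6 has σ(x) = σ(−6), so we compute σ⁻¹(19): 19 lies in (13, ∞), so solve −3x − 5 = 19: x = (19 + 5)/(−3) = −8.

-8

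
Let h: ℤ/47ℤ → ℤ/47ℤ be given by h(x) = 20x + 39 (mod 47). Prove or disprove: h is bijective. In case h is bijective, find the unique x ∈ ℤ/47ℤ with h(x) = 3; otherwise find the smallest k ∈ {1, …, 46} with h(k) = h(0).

17

Recall that h is injective when h(a) = h(b) forces a = b.
If h(a) = h(b), then 20a ≡ 20b (mod 47). Because gcd(20, 47) = 1, we may cancel 20 to get a ≡ b (mod 47).
We now compute 20⁻¹ mod 47 explicitly. Euclid's algorithm: 47 = 2·20 + 7, 20 = 2·7 + 6, 7 = 1·6 + 1; back-substituting gives 1 = 40·20 − 17·47, so 20⁻¹ ≡ 40 (mod 47).
Then y ↦ 40(y − 39) is a two-sided inverse to h, so every y ∈ ℤ/47ℤ has a preimage.
Thus h is bijective.
Since h is bijective, we compute h⁻¹(3): solve 20x + 39 ≡ 3 (mod 47), i.e. 20x ≡ 11 (mod 47).
Multiplying by 20⁻¹ = 40 gives x ≡ 40·11 = 440 = 9·47 + 17 ≡ 17 (mod 47).
Check: h(17) = 20·17 + 39 = 379 = 8·47 + 3 ≡ 3 (mod 47).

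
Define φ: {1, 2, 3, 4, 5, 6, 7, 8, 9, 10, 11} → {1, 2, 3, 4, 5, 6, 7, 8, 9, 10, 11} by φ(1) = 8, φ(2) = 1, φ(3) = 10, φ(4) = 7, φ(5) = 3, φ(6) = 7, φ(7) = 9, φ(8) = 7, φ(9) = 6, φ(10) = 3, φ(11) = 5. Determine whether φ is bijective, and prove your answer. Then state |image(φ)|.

8

φ(4) = 7 = φ(6) with 4 ≠ 6, so φ is not injective, hence not bijective.
The image of φ is {1, 3, 5, 6, 7, 8, 9, 10}, which has 8 elements.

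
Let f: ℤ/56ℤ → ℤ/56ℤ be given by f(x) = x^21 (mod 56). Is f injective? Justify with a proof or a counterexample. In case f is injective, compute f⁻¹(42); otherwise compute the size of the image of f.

f(2): Repeated squaring mod 56: 2^1 ≡ 2, 2^2 ≡ 2² = 4, 2^4 ≡ 4² = 16, 2^8 ≡ 16² = 256 ≡ 32, 2^16 ≡ 32² = 1024 ≡ 16. Since 21 = 16 + 4 + 1, 2^21 ≡ 16·16·2: 16·16 = 256 ≡ 32, then 32·2 = 64 ≡ 8. So 2^21 ≡ 8 (mod 56).
f(4): Repeated squaring mod 56: 4^1 ≡ 4, 4^2 ≡ 4² = 16, 4^4 ≡ 16² = 256 ≡ 32, 4^8 ≡ 32² = 1024 ≡ 16, 4^16 ≡ 16² = 256 ≡ 32. Since 21 = 16 + 4 + 1, 4^21 ≡ 32·32·4: 32·32 = 1024 ≡ 16, then 16·4 = 64 ≡ 8. So 4^21 ≡ 8 (mod 56).
So f(2) = f(4) = 8 while 2 ≠ 4, so f is not injective.
Since f is not injective, we determine |image(f)|. Computing x^21 mod 56 for each x (by repeated squaring, reducing mod 56 at every step), the values f(0), f(1), …, f(55) are: 0, 1, 8, 27, 8, 13, 48, 7, 8, 1, 48, 43, 48, 13, 0, 15, 8, 41, 8, 27, 48, 21, 8, 15, 48, 1, 48, 27, 0, 29, 8, 55, 8, 41, 48, 35, 8, 29, 48, 15, 48, 41, 0, 43, 8, 13, 8, 55, 48, 49, 8, 43, 48, 29, 48, 55.
The distinct values are {0, 1, 7, 8, 13, 15, 21, 27, 29, 35, 41, 43, 48, 49, 55}; there are 15 of them.

15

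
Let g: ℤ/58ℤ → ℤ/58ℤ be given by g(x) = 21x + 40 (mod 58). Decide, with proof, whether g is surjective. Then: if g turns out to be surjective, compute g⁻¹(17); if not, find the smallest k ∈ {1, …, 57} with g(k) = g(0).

21

Since gcd(21, 58) = 1, 21 is invertible modulo 58. Euclid's algorithm: 58 = 2·21 + 16, 21 = 1·16 + 5, 16 = 3·5 + 1; back-substituting gives 1 = 47·21 − 17·58, so 21⁻¹ ≡ 47 (mod 58).
Then y ↦ 47(y − 40) is a two-sided inverse to g, so every y ∈ ℤ/58ℤ has a preimage.
Thus g is surjective.
Since g is surjective, we compute g⁻¹(17): solve 21x + 40 ≡ 17 (mod 58), i.e. 21x ≡ 35 (mod 58).
Multiplying by 21⁻¹ = 47 gives x ≡ 47·35 = 1645 = 28·58 + 21 ≡ 21 (mod 58).
Check: g(21) = 21·21 + 40 = 481 = 8·58 + 17 ≡ 17 (mod 58).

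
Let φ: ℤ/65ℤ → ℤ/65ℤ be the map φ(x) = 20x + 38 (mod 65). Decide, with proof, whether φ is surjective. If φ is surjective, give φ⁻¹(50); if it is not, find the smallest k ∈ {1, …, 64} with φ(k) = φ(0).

Since gcd(20, 65) = 5, we have 20x ≡ 0 (mod 5) for all x, so φ(x) ≡ 3 (mod 5).
But 0 ≢ 3 (mod 5), so 0 ∈ ℤ/65ℤ has no preimage. Thus φ is not surjective.
Since φ is not surjective, we find the least positive k with φ(k) = φ(0): this means 20k ≡ 0 (mod 65), i.e. 65 ∣ 20k. Since gcd(20, 65) = 5, dividing through by 5 this holds exactly when 13 ∣ 4k, and as gcd(4, 13) = 1, exactly when 13 ∣ k.
The smallest positive such k is 13.

13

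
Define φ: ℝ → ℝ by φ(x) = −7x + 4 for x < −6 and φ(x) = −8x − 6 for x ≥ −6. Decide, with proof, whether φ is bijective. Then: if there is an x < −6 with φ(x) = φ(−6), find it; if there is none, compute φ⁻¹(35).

Both pieces are strictly decreasing (slopes −7 and −8), so each is injective on its own interval.
The left piece maps (−∞, −6) onto (46, ∞); the right piece maps [−6, ∞) onto (−∞, 42].
The images leave a gap (46 has no preimage), so φ is not surjective, hence not bijective.
Because the two images are disjoint, no x < −6 has φ(x) = φ(−6), so we compute φ⁻¹(35): 35 lies in (−∞, 42], so solve −8x − 6 = 35: x = (35 + 6)/(−8) = −41/8.

-41/8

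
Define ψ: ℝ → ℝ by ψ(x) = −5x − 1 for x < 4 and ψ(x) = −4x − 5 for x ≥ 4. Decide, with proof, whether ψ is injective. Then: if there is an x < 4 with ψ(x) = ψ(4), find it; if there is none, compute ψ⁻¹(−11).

2

Both pieces are strictly decreasing (slopes −5 and −4), so each is injective on its own interval.
The left piece maps (−∞, 4) onto (−21, ∞); the right piece maps [4, ∞) onto (−∞, −21].
These images are disjoint, so no value is attained by both pieces. Hence ψ is injective.
Because the two images are disjoint, no x < 4 has ψ(x) = ψ(4), so we compute ψ⁻¹(−11): −11 lies in (−21, ∞), so solve −5x − 1 = −11: x = (−11 + 1)/(−5) = 2.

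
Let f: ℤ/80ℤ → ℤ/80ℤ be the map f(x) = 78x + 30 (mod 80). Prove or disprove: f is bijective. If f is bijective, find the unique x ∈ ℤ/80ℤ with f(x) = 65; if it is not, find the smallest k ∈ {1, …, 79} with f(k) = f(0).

We have gcd(78, 80) = 2 > 1. Taking s = 0 and t = 40: f(0) = 30 and f(40) = 78·40 + 30 = 3150 ≡ 30 (mod 80).
So f(0) = f(40) while 0 ≠ 40, hence f is not injective, hence not bijective.
Since f is not bijective, we find the least positive k with f(k) = f(0): this means 78k ≡ 0 (mod 80), i.e. 80 ∣ 78k. Since gcd(78, 80) = 2, dividing through by 2 this holds exactly when 40 ∣ 39k, and as gcd(39, 40) = 1, exactly when 40 ∣ k.
The smallest positive such k is 40.

40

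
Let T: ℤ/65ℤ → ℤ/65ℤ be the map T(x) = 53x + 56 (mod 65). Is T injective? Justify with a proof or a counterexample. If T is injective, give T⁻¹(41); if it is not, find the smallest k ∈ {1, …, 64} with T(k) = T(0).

Recall that injectivity means: for all s, t in the domain, T(s) = T(t) implies s = t.
If T(s) = T(t), then 53s ≡ 53t (mod 65). Because gcd(53, 65) = 1, we may cancel 53 to get s ≡ t (mod 65).
Therefore T is injective.
We now compute 53⁻¹ mod 65 explicitly. Euclid's algorithm: 65 = 1·53 + 12, 53 = 4·12 + 5, 12 = 2·5 + 2, 5 = 2·2 + 1; back-substituting gives 1 = 27·53 − 22·65, so 53⁻¹ ≡ 27 (mod 65).
Since T is injective, we compute T⁻¹(41): solve 53x + 56 ≡ 41 (mod 65), i.e. 53x ≡ 50 (mod 65).
Multiplying by 53⁻¹ = 27 gives x ≡ 27·50 = 1350 = 20·65 + 50 ≡ 50 (mod 65).
Check: T(50) = 53·50 + 56 = 2706 = 41·65 + 41 ≡ 41 (mod 65).

50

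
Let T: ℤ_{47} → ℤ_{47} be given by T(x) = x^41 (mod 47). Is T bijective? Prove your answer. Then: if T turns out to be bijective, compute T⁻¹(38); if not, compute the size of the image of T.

Since 47 is prime, the nonzero elements of ℤ_{47} form a cyclic group of order 46.
As gcd(41, 46) = 1, raising to the 41st power is a bijection on this group: if s^41 ≡ t^41 then (st^{−1})^41 = 1, and the only element of order dividing gcd(41, 46) = 1 is 1, so s = t.
With T(0) = 0 this makes T injective on all of ℤ_{47}, hence bijective (finite equal-size domain and codomain). In particular T is bijective.
Since T is bijective, we find the preimage of 38. The inverse of x ↦ x^41 on (ℤ_{47})^× is x ↦ x^9, because 41·9 = 369 = 8·46 + 1 ≡ 1 (mod 46) and x^{46} = 1 for x ≠ 0 (Fermat). So T⁻¹(38) = 38^9 mod 47.
Repeated squaring mod 47: 38^1 ≡ 38, 38^2 ≡ 38² = 1444 ≡ 34, 38^4 ≡ 34² = 1156 ≡ 28, 38^8 ≡ 28² = 784 ≡ 32. Since 9 = 8 + 1, 38^9 ≡ 32·38: 32·38 = 1216 ≡ 41. So 38^9 ≡ 41 (mod 47).
Hence T⁻¹(38) = 41.

41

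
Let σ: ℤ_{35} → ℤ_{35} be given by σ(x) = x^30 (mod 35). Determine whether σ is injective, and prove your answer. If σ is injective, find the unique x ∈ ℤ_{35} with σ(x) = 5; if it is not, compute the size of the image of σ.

6

σ(2): Repeated squaring mod 35: 2^1 ≡ 2, 2^2 ≡ 2² = 4, 2^4 ≡ 4² = 16, 2^8 ≡ 16² = 256 ≡ 11, 2^16 ≡ 11² = 121 ≡ 16. Since 30 = 16 + 8 + 4 + 2, 2^30 ≡ 16·11·16·4: 16·11 = 176 ≡ 1, then 1·16 = 16, then 16·4 = 64 ≡ 29. So 2^30 ≡ 29 (mod 35).
σ(3): Repeated squaring mod 35: 3^1 ≡ 3, 3^2 ≡ 3² = 9, 3^4 ≡ 9² = 81 ≡ 11, 3^8 ≡ 11² = 121 ≡ 16, 3^16 ≡ 16² = 256 ≡ 11. Since 30 = 16 + 8 + 4 + 2, 3^30 ≡ 11·16·11·9: 11·16 = 176 ≡ 1, then 1·11 = 11, then 11·9 = 99 ≡ 29. So 3^30 ≡ 29 (mod 35).
So σ(2) = σ(3) = 29 while 2 ≠ 3, thus σ is not injective.
Since σ is not injective, we determine |image(σ)|. Computing x^30 mod 35 for each x (by repeated squaring, reducing mod 35 at every step), the values σ(0), σ(1), …, σ(34) are: 0, 1, 29, 29, 1, 15, 1, 14, 29, 1, 15, 1, 29, 29, 21, 15, 1, 29, 29, 1, 15, 21, 29, 29, 1, 15, 1, 29, 14, 1, 15, 1, 29, 29, 1.
The distinct values are {0, 1, 14, 15, 21, 29}; there are 6 of them.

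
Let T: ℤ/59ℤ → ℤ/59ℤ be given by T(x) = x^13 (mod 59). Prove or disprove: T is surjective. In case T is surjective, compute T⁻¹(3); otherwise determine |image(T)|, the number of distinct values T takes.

Since 59 is prime, the nonzero elements of ℤ/59ℤ form a cyclic group of order 58.
As gcd(13, 58) = 1, raising to the 13th power is a bijection on this group: if u^13 ≡ v^13 then (uv^{−1})^13 = 1, and the only element of order dividing gcd(13, 58) = 1 is 1, so u = v.
With T(0) = 0 this makes T injective on all of ℤ/59ℤ, hence bijective (finite equal-size domain and codomain). In particular T is surjective.
Since T is surjective, we find the preimage of 3. The inverse of x ↦ x^13 on (ℤ/59ℤ)^× is x ↦ x^9, because 13·9 = 117 = 2·58 + 1 ≡ 1 (mod 58) and x^{58} = 1 for x ≠ 0 (Fermat). So T⁻¹(3) = 3^9 mod 59.
Repeated squaring mod 59: 3^1 ≡ 3, 3^2 ≡ 3² = 9, 3^4 ≡ 9² = 81 ≡ 22, 3^8 ≡ 22² = 484 ≡ 12. Since 9 = 8 + 1, 3^9 ≡ 12·3: 12·3 = 36. So 3^9 ≡ 36 (mod 59).
Hence T⁻¹(3) = 36.

36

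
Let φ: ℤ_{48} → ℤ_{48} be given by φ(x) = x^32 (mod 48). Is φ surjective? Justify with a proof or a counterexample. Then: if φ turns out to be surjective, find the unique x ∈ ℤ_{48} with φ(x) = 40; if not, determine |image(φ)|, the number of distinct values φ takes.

φ(2): Repeated squaring mod 48: 2^1 ≡ 2, 2^2 ≡ 2² = 4, 2^4 ≡ 4² = 16, 2^8 ≡ 16² = 256 ≡ 16, 2^16 ≡ 16² = 256 ≡ 16, 2^32 ≡ 16² = 256 ≡ 16. So 2^32 ≡ 16 (mod 48).
φ(4): Repeated squaring mod 48: 4^1 ≡ 4, 4^2 ≡ 4² = 16, 4^4 ≡ 16² = 256 ≡ 16, 4^8 ≡ 16² = 256 ≡ 16, 4^16 ≡ 16² = 256 ≡ 16, 4^32 ≡ 16² = 256 ≡ 16. So 4^32 ≡ 16 (mod 48).
So φ(2) = φ(4) = 16 while 2 ≠ 4, hence φ is not injective.
A non-injective map from the 48-element set ℤ_{48} to itself takes at most 47 distinct values, so it cannot be surjective. Thus φ is not surjective.
Since φ is not surjective, we determine |image(φ)|. Computing x^32 mod 48 for each x (by repeated squaring, reducing mod 48 at every step), the values φ(0), φ(1), …, φ(47) are: 0, 1, 16, 33, 16, 1, 0, 1, 16, 33, 16, 1, 0, 1, 16, 33, 16, 1, 0, 1, 16, 33, 16, 1, 0, 1, 16, 33, 16, 1, 0, 1, 16, 33, 16, 1, 0, 1, 16, 33, 16, 1, 0, 1, 16, 33, 16, 1.
The distinct values are {0, 1, 16, 33}; there are 4 of them.

4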